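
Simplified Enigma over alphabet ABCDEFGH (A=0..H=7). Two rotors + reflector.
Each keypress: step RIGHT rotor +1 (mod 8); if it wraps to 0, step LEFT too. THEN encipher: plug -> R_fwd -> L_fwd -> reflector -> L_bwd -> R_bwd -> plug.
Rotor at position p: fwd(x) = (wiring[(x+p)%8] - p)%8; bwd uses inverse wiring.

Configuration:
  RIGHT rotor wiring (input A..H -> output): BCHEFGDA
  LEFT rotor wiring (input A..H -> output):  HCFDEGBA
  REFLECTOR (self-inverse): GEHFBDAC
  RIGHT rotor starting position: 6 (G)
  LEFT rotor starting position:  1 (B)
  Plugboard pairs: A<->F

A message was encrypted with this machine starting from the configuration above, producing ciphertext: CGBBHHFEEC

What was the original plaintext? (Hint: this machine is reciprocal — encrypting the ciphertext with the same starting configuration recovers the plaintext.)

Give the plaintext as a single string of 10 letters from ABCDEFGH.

Answer: HFHDBACCGA

Derivation:
Char 1 ('C'): step: R->7, L=1; C->plug->C->R->D->L->D->refl->F->L'->E->R'->H->plug->H
Char 2 ('G'): step: R->0, L->2 (L advanced); G->plug->G->R->D->L->E->refl->B->L'->B->R'->A->plug->F
Char 3 ('B'): step: R->1, L=2; B->plug->B->R->G->L->F->refl->D->L'->A->R'->H->plug->H
Char 4 ('B'): step: R->2, L=2; B->plug->B->R->C->L->C->refl->H->L'->E->R'->D->plug->D
Char 5 ('H'): step: R->3, L=2; H->plug->H->R->E->L->H->refl->C->L'->C->R'->B->plug->B
Char 6 ('H'): step: R->4, L=2; H->plug->H->R->A->L->D->refl->F->L'->G->R'->F->plug->A
Char 7 ('F'): step: R->5, L=2; F->plug->A->R->B->L->B->refl->E->L'->D->R'->C->plug->C
Char 8 ('E'): step: R->6, L=2; E->plug->E->R->B->L->B->refl->E->L'->D->R'->C->plug->C
Char 9 ('E'): step: R->7, L=2; E->plug->E->R->F->L->G->refl->A->L'->H->R'->G->plug->G
Char 10 ('C'): step: R->0, L->3 (L advanced); C->plug->C->R->H->L->C->refl->H->L'->G->R'->F->plug->A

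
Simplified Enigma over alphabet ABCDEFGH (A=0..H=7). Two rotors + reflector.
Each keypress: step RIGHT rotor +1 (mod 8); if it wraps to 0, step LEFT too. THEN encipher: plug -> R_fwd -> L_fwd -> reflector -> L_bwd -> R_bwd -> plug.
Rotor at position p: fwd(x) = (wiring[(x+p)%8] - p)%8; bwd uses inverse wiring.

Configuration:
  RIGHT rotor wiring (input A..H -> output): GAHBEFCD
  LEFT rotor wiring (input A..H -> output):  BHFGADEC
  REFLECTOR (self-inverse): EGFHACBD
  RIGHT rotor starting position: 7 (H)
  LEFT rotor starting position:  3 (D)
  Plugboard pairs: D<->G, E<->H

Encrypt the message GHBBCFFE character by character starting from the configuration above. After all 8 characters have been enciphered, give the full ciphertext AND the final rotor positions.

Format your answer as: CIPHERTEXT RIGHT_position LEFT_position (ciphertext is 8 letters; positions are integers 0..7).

Answer: FADDDADD 7 4

Derivation:
Char 1 ('G'): step: R->0, L->4 (L advanced); G->plug->D->R->B->L->H->refl->D->L'->F->R'->F->plug->F
Char 2 ('H'): step: R->1, L=4; H->plug->E->R->E->L->F->refl->C->L'->H->R'->A->plug->A
Char 3 ('B'): step: R->2, L=4; B->plug->B->R->H->L->C->refl->F->L'->E->R'->G->plug->D
Char 4 ('B'): step: R->3, L=4; B->plug->B->R->B->L->H->refl->D->L'->F->R'->G->plug->D
Char 5 ('C'): step: R->4, L=4; C->plug->C->R->G->L->B->refl->G->L'->D->R'->G->plug->D
Char 6 ('F'): step: R->5, L=4; F->plug->F->R->C->L->A->refl->E->L'->A->R'->A->plug->A
Char 7 ('F'): step: R->6, L=4; F->plug->F->R->D->L->G->refl->B->L'->G->R'->G->plug->D
Char 8 ('E'): step: R->7, L=4; E->plug->H->R->D->L->G->refl->B->L'->G->R'->G->plug->D
Final: ciphertext=FADDDADD, RIGHT=7, LEFT=4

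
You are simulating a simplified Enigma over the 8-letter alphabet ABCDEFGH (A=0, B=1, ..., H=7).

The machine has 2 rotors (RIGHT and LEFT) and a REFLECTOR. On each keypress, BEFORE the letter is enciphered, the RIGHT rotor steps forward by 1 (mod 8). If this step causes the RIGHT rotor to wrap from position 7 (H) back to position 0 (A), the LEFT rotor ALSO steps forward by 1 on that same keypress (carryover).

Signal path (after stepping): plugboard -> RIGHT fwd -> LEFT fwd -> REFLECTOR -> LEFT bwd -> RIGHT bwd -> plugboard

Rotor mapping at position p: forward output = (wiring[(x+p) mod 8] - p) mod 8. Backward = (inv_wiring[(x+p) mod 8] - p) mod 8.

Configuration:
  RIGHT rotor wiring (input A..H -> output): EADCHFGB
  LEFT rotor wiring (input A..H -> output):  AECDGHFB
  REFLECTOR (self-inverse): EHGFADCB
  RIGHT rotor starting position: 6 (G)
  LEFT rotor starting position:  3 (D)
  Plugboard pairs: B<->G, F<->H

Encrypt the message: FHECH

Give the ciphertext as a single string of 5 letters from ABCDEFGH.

Char 1 ('F'): step: R->7, L=3; F->plug->H->R->H->L->H->refl->B->L'->G->R'->G->plug->B
Char 2 ('H'): step: R->0, L->4 (L advanced); H->plug->F->R->F->L->A->refl->E->L'->E->R'->A->plug->A
Char 3 ('E'): step: R->1, L=4; E->plug->E->R->E->L->E->refl->A->L'->F->R'->F->plug->H
Char 4 ('C'): step: R->2, L=4; C->plug->C->R->F->L->A->refl->E->L'->E->R'->E->plug->E
Char 5 ('H'): step: R->3, L=4; H->plug->F->R->B->L->D->refl->F->L'->D->R'->D->plug->D

Answer: BAHED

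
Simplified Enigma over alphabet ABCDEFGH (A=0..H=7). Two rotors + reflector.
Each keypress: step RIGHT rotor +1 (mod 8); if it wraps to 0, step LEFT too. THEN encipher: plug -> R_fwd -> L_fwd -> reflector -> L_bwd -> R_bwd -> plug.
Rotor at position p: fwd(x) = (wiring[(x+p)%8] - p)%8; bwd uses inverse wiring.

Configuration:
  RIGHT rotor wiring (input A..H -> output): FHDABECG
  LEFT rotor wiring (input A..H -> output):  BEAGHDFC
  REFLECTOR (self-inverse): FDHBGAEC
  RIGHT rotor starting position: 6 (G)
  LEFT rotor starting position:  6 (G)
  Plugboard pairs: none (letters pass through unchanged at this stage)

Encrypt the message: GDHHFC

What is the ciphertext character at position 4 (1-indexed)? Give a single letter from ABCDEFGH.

Char 1 ('G'): step: R->7, L=6; G->plug->G->R->F->L->A->refl->F->L'->H->R'->A->plug->A
Char 2 ('D'): step: R->0, L->7 (L advanced); D->plug->D->R->A->L->D->refl->B->L'->D->R'->C->plug->C
Char 3 ('H'): step: R->1, L=7; H->plug->H->R->E->L->H->refl->C->L'->B->R'->F->plug->F
Char 4 ('H'): step: R->2, L=7; H->plug->H->R->F->L->A->refl->F->L'->C->R'->D->plug->D

D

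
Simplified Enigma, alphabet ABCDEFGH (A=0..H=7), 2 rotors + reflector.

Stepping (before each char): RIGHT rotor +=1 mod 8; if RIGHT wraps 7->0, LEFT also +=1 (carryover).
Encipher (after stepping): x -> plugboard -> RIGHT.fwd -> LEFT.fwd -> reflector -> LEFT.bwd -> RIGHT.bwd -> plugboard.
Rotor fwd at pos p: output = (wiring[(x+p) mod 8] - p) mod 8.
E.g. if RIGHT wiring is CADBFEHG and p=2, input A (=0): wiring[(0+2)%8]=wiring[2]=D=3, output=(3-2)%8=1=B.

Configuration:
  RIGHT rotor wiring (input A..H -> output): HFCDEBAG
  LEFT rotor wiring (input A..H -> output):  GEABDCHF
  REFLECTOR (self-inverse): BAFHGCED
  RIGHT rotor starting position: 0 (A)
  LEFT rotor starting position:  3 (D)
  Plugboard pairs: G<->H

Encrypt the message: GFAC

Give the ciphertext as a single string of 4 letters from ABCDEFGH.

Char 1 ('G'): step: R->1, L=3; G->plug->H->R->G->L->B->refl->A->L'->B->R'->B->plug->B
Char 2 ('F'): step: R->2, L=3; F->plug->F->R->E->L->C->refl->F->L'->H->R'->D->plug->D
Char 3 ('A'): step: R->3, L=3; A->plug->A->R->A->L->G->refl->E->L'->D->R'->E->plug->E
Char 4 ('C'): step: R->4, L=3; C->plug->C->R->E->L->C->refl->F->L'->H->R'->H->plug->G

Answer: BDEG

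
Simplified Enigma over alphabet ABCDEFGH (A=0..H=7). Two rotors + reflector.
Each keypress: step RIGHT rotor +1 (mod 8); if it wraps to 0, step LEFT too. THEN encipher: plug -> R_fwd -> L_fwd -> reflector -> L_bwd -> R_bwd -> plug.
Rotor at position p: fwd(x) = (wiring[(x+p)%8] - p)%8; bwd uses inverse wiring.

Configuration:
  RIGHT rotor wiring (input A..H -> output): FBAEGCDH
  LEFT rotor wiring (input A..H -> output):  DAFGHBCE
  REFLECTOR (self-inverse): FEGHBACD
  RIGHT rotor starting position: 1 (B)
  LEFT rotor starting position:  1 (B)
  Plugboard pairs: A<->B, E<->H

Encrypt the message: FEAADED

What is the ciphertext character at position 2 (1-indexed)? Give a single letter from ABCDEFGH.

Char 1 ('F'): step: R->2, L=1; F->plug->F->R->F->L->B->refl->E->L'->B->R'->E->plug->H
Char 2 ('E'): step: R->3, L=1; E->plug->H->R->F->L->B->refl->E->L'->B->R'->A->plug->B

B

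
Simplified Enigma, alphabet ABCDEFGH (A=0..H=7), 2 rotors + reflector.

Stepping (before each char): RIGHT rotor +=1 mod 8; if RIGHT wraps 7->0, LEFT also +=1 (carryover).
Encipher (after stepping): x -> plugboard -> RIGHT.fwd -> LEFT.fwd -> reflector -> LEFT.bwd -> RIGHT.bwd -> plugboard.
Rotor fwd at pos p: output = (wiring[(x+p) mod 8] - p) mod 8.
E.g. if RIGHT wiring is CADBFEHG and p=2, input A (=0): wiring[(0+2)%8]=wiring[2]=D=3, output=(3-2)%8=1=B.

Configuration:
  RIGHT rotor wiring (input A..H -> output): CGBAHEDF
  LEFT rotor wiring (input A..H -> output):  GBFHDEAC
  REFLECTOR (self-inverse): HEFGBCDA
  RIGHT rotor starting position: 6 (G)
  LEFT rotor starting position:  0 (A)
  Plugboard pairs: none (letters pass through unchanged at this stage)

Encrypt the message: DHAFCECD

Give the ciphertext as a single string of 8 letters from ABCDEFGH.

Char 1 ('D'): step: R->7, L=0; D->plug->D->R->C->L->F->refl->C->L'->H->R'->C->plug->C
Char 2 ('H'): step: R->0, L->1 (L advanced); H->plug->H->R->F->L->H->refl->A->L'->A->R'->D->plug->D
Char 3 ('A'): step: R->1, L=1; A->plug->A->R->F->L->H->refl->A->L'->A->R'->B->plug->B
Char 4 ('F'): step: R->2, L=1; F->plug->F->R->D->L->C->refl->F->L'->H->R'->A->plug->A
Char 5 ('C'): step: R->3, L=1; C->plug->C->R->B->L->E->refl->B->L'->G->R'->H->plug->H
Char 6 ('E'): step: R->4, L=1; E->plug->E->R->G->L->B->refl->E->L'->B->R'->D->plug->D
Char 7 ('C'): step: R->5, L=1; C->plug->C->R->A->L->A->refl->H->L'->F->R'->D->plug->D
Char 8 ('D'): step: R->6, L=1; D->plug->D->R->A->L->A->refl->H->L'->F->R'->A->plug->A

Answer: CDBAHDDA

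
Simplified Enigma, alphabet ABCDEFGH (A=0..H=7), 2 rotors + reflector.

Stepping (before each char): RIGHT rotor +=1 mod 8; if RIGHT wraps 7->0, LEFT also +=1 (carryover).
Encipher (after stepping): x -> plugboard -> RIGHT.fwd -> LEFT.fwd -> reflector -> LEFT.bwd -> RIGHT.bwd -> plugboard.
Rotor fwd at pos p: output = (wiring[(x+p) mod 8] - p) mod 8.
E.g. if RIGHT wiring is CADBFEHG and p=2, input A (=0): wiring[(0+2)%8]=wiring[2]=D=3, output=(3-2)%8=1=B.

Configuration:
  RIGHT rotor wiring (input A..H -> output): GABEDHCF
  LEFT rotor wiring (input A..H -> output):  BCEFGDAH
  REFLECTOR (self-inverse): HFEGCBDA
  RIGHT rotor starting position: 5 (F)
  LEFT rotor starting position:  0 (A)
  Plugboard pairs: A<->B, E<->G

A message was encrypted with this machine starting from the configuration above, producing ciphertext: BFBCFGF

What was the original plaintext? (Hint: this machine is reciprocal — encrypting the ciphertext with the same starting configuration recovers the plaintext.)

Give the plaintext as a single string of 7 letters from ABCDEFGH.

Answer: EGCAGCG

Derivation:
Char 1 ('B'): step: R->6, L=0; B->plug->A->R->E->L->G->refl->D->L'->F->R'->G->plug->E
Char 2 ('F'): step: R->7, L=0; F->plug->F->R->E->L->G->refl->D->L'->F->R'->E->plug->G
Char 3 ('B'): step: R->0, L->1 (L advanced); B->plug->A->R->G->L->G->refl->D->L'->B->R'->C->plug->C
Char 4 ('C'): step: R->1, L=1; C->plug->C->R->D->L->F->refl->B->L'->A->R'->B->plug->A
Char 5 ('F'): step: R->2, L=1; F->plug->F->R->D->L->F->refl->B->L'->A->R'->E->plug->G
Char 6 ('G'): step: R->3, L=1; G->plug->E->R->C->L->E->refl->C->L'->E->R'->C->plug->C
Char 7 ('F'): step: R->4, L=1; F->plug->F->R->E->L->C->refl->E->L'->C->R'->E->plug->G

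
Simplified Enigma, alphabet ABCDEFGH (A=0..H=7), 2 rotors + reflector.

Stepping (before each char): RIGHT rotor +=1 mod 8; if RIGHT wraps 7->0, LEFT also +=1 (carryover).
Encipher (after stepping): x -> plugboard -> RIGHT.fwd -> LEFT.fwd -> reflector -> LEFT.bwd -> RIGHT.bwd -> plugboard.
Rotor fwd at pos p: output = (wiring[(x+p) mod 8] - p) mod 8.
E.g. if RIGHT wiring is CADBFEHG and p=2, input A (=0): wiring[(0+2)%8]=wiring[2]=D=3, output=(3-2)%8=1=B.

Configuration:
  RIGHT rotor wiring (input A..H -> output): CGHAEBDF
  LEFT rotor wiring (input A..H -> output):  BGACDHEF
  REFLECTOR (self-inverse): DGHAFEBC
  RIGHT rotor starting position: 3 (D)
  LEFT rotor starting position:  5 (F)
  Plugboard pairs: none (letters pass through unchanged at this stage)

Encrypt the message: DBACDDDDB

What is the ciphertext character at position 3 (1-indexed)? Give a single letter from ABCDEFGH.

Char 1 ('D'): step: R->4, L=5; D->plug->D->R->B->L->H->refl->C->L'->A->R'->A->plug->A
Char 2 ('B'): step: R->5, L=5; B->plug->B->R->G->L->F->refl->E->L'->D->R'->G->plug->G
Char 3 ('A'): step: R->6, L=5; A->plug->A->R->F->L->D->refl->A->L'->C->R'->F->plug->F

F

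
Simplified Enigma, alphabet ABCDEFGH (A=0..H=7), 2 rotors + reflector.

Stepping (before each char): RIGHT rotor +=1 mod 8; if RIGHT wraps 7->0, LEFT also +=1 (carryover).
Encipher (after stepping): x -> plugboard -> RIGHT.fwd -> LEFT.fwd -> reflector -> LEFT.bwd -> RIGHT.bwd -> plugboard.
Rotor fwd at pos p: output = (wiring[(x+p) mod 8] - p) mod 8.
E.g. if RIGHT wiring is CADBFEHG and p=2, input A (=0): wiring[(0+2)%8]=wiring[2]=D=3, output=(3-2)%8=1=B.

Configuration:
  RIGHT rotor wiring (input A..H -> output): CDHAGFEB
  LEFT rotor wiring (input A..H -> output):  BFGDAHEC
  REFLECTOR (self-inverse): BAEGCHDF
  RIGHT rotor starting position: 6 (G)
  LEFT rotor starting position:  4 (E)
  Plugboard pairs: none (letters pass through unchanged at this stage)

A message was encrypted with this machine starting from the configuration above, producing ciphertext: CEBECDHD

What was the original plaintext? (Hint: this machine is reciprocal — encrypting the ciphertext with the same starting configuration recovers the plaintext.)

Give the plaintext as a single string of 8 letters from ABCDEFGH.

Char 1 ('C'): step: R->7, L=4; C->plug->C->R->E->L->F->refl->H->L'->H->R'->F->plug->F
Char 2 ('E'): step: R->0, L->5 (L advanced); E->plug->E->R->G->L->G->refl->D->L'->H->R'->C->plug->C
Char 3 ('B'): step: R->1, L=5; B->plug->B->R->G->L->G->refl->D->L'->H->R'->C->plug->C
Char 4 ('E'): step: R->2, L=5; E->plug->E->R->C->L->F->refl->H->L'->B->R'->H->plug->H
Char 5 ('C'): step: R->3, L=5; C->plug->C->R->C->L->F->refl->H->L'->B->R'->D->plug->D
Char 6 ('D'): step: R->4, L=5; D->plug->D->R->F->L->B->refl->A->L'->E->R'->H->plug->H
Char 7 ('H'): step: R->5, L=5; H->plug->H->R->B->L->H->refl->F->L'->C->R'->F->plug->F
Char 8 ('D'): step: R->6, L=5; D->plug->D->R->F->L->B->refl->A->L'->E->R'->C->plug->C

Answer: FCCHDHFC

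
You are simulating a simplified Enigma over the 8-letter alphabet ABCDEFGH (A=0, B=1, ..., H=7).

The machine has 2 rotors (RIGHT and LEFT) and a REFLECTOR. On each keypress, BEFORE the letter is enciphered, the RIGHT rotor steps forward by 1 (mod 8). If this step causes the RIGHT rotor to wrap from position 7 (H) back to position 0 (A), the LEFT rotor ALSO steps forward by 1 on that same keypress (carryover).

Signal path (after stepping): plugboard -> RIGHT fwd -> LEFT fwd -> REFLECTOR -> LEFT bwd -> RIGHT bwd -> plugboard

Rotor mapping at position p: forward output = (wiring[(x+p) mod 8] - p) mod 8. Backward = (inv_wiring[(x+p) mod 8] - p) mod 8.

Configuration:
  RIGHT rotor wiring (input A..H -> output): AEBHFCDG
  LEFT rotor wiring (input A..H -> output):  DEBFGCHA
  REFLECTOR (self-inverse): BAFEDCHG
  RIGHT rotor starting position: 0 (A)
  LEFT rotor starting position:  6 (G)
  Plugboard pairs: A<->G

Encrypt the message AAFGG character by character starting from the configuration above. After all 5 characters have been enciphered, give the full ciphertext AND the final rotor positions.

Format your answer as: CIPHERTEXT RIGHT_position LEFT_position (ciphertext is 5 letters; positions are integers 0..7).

Char 1 ('A'): step: R->1, L=6; A->plug->G->R->F->L->H->refl->G->L'->D->R'->A->plug->G
Char 2 ('A'): step: R->2, L=6; A->plug->G->R->G->L->A->refl->B->L'->A->R'->D->plug->D
Char 3 ('F'): step: R->3, L=6; F->plug->F->R->F->L->H->refl->G->L'->D->R'->E->plug->E
Char 4 ('G'): step: R->4, L=6; G->plug->A->R->B->L->C->refl->F->L'->C->R'->D->plug->D
Char 5 ('G'): step: R->5, L=6; G->plug->A->R->F->L->H->refl->G->L'->D->R'->D->plug->D
Final: ciphertext=GDEDD, RIGHT=5, LEFT=6

Answer: GDEDD 5 6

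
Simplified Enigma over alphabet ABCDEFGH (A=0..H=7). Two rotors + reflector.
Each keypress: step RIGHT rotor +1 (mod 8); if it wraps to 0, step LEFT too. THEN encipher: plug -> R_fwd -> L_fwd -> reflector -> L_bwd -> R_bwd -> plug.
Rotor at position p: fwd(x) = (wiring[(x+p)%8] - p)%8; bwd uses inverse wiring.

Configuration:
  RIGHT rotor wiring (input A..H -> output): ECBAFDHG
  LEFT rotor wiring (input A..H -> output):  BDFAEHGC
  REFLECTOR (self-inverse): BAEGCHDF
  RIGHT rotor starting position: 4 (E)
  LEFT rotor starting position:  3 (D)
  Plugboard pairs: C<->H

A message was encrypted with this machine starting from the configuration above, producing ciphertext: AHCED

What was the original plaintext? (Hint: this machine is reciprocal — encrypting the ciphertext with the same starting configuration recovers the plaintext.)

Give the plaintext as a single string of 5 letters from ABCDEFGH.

Answer: HAGAG

Derivation:
Char 1 ('A'): step: R->5, L=3; A->plug->A->R->G->L->A->refl->B->L'->B->R'->C->plug->H
Char 2 ('H'): step: R->6, L=3; H->plug->C->R->G->L->A->refl->B->L'->B->R'->A->plug->A
Char 3 ('C'): step: R->7, L=3; C->plug->H->R->A->L->F->refl->H->L'->E->R'->G->plug->G
Char 4 ('E'): step: R->0, L->4 (L advanced); E->plug->E->R->F->L->H->refl->F->L'->E->R'->A->plug->A
Char 5 ('D'): step: R->1, L=4; D->plug->D->R->E->L->F->refl->H->L'->F->R'->G->plug->G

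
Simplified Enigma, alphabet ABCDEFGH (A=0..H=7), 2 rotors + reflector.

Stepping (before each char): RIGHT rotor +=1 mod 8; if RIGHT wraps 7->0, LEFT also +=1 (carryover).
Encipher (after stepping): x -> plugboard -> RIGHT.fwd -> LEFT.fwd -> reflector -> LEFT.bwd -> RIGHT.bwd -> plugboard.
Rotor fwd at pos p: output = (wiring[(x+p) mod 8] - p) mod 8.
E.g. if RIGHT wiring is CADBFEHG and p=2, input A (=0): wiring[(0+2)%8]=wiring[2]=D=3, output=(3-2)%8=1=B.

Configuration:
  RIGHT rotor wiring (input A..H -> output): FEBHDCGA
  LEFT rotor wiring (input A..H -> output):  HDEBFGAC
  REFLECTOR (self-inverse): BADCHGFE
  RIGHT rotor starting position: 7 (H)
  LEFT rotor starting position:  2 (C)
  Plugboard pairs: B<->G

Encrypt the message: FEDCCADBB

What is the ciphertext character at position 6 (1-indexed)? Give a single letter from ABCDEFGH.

Char 1 ('F'): step: R->0, L->3 (L advanced); F->plug->F->R->C->L->D->refl->C->L'->B->R'->C->plug->C
Char 2 ('E'): step: R->1, L=3; E->plug->E->R->B->L->C->refl->D->L'->C->R'->D->plug->D
Char 3 ('D'): step: R->2, L=3; D->plug->D->R->A->L->G->refl->F->L'->D->R'->G->plug->B
Char 4 ('C'): step: R->3, L=3; C->plug->C->R->H->L->B->refl->A->L'->G->R'->H->plug->H
Char 5 ('C'): step: R->4, L=3; C->plug->C->R->C->L->D->refl->C->L'->B->R'->E->plug->E
Char 6 ('A'): step: R->5, L=3; A->plug->A->R->F->L->E->refl->H->L'->E->R'->F->plug->F

F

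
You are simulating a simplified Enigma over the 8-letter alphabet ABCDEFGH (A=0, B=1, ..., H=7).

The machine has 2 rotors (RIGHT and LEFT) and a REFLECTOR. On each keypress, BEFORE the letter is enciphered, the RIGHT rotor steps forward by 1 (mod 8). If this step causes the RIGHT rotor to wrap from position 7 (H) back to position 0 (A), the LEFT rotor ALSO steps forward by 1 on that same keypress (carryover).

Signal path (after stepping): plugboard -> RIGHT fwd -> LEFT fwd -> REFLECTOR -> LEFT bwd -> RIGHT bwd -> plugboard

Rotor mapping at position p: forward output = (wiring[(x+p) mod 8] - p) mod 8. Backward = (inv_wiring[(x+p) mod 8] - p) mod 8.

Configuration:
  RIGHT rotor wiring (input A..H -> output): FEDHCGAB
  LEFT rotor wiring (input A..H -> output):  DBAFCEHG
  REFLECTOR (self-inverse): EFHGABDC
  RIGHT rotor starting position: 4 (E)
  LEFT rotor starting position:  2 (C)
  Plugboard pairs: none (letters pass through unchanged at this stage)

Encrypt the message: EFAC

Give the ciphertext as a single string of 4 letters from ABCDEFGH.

Answer: BHCA

Derivation:
Char 1 ('E'): step: R->5, L=2; E->plug->E->R->H->L->H->refl->C->L'->D->R'->B->plug->B
Char 2 ('F'): step: R->6, L=2; F->plug->F->R->B->L->D->refl->G->L'->A->R'->H->plug->H
Char 3 ('A'): step: R->7, L=2; A->plug->A->R->C->L->A->refl->E->L'->F->R'->C->plug->C
Char 4 ('C'): step: R->0, L->3 (L advanced); C->plug->C->R->D->L->E->refl->A->L'->F->R'->A->plug->A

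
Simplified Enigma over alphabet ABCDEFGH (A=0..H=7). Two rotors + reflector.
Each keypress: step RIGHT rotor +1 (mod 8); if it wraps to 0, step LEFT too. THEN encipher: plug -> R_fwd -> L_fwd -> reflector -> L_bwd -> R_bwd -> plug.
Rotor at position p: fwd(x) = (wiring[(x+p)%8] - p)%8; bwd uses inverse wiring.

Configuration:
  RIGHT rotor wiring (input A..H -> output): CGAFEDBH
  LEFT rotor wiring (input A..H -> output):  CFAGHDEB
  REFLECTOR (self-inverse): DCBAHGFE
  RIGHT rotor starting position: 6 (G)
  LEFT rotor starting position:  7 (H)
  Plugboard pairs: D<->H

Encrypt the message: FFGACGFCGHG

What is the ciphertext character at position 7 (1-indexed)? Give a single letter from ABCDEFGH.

Char 1 ('F'): step: R->7, L=7; F->plug->F->R->F->L->A->refl->D->L'->B->R'->D->plug->H
Char 2 ('F'): step: R->0, L->0 (L advanced); F->plug->F->R->D->L->G->refl->F->L'->B->R'->G->plug->G
Char 3 ('G'): step: R->1, L=0; G->plug->G->R->G->L->E->refl->H->L'->E->R'->C->plug->C
Char 4 ('A'): step: R->2, L=0; A->plug->A->R->G->L->E->refl->H->L'->E->R'->H->plug->D
Char 5 ('C'): step: R->3, L=0; C->plug->C->R->A->L->C->refl->B->L'->H->R'->F->plug->F
Char 6 ('G'): step: R->4, L=0; G->plug->G->R->E->L->H->refl->E->L'->G->R'->E->plug->E
Char 7 ('F'): step: R->5, L=0; F->plug->F->R->D->L->G->refl->F->L'->B->R'->E->plug->E

E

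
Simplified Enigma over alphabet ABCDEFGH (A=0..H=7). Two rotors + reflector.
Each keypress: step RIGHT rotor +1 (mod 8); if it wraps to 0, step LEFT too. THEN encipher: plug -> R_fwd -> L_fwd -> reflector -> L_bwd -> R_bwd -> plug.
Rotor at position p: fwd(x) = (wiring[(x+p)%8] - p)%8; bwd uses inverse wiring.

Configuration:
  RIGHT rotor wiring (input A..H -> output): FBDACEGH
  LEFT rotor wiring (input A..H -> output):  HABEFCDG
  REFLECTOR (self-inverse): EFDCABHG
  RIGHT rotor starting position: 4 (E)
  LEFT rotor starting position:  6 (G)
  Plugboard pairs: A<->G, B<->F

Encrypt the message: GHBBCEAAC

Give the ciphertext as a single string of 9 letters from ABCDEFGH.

Char 1 ('G'): step: R->5, L=6; G->plug->A->R->H->L->E->refl->A->L'->B->R'->B->plug->F
Char 2 ('H'): step: R->6, L=6; H->plug->H->R->G->L->H->refl->G->L'->F->R'->E->plug->E
Char 3 ('B'): step: R->7, L=6; B->plug->F->R->D->L->C->refl->D->L'->E->R'->D->plug->D
Char 4 ('B'): step: R->0, L->7 (L advanced); B->plug->F->R->E->L->F->refl->B->L'->C->R'->E->plug->E
Char 5 ('C'): step: R->1, L=7; C->plug->C->R->H->L->E->refl->A->L'->B->R'->D->plug->D
Char 6 ('E'): step: R->2, L=7; E->plug->E->R->E->L->F->refl->B->L'->C->R'->D->plug->D
Char 7 ('A'): step: R->3, L=7; A->plug->G->R->G->L->D->refl->C->L'->D->R'->D->plug->D
Char 8 ('A'): step: R->4, L=7; A->plug->G->R->H->L->E->refl->A->L'->B->R'->E->plug->E
Char 9 ('C'): step: R->5, L=7; C->plug->C->R->C->L->B->refl->F->L'->E->R'->E->plug->E

Answer: FEDEDDDEE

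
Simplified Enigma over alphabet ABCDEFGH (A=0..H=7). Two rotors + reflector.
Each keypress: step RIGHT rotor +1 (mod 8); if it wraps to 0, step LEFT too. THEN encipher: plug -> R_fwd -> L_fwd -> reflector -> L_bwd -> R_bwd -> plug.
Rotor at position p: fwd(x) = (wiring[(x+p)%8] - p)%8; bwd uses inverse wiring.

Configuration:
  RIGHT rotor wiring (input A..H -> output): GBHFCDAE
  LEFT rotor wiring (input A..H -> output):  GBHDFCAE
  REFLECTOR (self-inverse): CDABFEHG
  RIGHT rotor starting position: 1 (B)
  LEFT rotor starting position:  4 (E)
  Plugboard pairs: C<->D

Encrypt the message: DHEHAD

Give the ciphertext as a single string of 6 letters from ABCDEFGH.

Answer: EFFFHA

Derivation:
Char 1 ('D'): step: R->2, L=4; D->plug->C->R->A->L->B->refl->D->L'->G->R'->E->plug->E
Char 2 ('H'): step: R->3, L=4; H->plug->H->R->E->L->C->refl->A->L'->D->R'->F->plug->F
Char 3 ('E'): step: R->4, L=4; E->plug->E->R->C->L->E->refl->F->L'->F->R'->F->plug->F
Char 4 ('H'): step: R->5, L=4; H->plug->H->R->F->L->F->refl->E->L'->C->R'->F->plug->F
Char 5 ('A'): step: R->6, L=4; A->plug->A->R->C->L->E->refl->F->L'->F->R'->H->plug->H
Char 6 ('D'): step: R->7, L=4; D->plug->C->R->C->L->E->refl->F->L'->F->R'->A->plug->A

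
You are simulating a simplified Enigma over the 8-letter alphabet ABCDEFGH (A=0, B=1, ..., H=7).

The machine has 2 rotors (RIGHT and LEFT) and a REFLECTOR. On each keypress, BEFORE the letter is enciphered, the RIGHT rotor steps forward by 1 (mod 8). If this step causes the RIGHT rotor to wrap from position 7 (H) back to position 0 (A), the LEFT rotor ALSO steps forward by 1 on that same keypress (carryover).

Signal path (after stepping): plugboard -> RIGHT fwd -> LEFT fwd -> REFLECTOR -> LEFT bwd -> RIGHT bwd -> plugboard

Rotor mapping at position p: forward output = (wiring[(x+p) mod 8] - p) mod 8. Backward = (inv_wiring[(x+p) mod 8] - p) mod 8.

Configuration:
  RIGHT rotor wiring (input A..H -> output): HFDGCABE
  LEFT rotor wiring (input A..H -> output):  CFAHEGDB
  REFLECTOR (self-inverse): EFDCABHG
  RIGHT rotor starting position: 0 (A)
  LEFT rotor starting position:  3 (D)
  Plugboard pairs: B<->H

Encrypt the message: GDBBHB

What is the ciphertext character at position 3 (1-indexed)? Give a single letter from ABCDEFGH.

Char 1 ('G'): step: R->1, L=3; G->plug->G->R->D->L->A->refl->E->L'->A->R'->F->plug->F
Char 2 ('D'): step: R->2, L=3; D->plug->D->R->G->L->C->refl->D->L'->C->R'->F->plug->F
Char 3 ('B'): step: R->3, L=3; B->plug->H->R->A->L->E->refl->A->L'->D->R'->A->plug->A

A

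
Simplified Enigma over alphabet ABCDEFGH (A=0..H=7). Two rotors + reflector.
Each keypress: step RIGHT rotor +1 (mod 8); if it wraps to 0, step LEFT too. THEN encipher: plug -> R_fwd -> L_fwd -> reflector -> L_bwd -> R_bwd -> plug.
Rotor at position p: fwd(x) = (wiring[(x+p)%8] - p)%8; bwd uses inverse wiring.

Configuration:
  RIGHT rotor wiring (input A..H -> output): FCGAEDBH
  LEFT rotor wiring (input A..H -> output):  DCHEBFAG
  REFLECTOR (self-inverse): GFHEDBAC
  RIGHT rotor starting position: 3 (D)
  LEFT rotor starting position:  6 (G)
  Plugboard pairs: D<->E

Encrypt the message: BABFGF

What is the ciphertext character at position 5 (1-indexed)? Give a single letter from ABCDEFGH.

Char 1 ('B'): step: R->4, L=6; B->plug->B->R->H->L->H->refl->C->L'->A->R'->A->plug->A
Char 2 ('A'): step: R->5, L=6; A->plug->A->R->G->L->D->refl->E->L'->D->R'->G->plug->G
Char 3 ('B'): step: R->6, L=6; B->plug->B->R->B->L->A->refl->G->L'->F->R'->H->plug->H
Char 4 ('F'): step: R->7, L=6; F->plug->F->R->F->L->G->refl->A->L'->B->R'->E->plug->D
Char 5 ('G'): step: R->0, L->7 (L advanced); G->plug->G->R->B->L->E->refl->D->L'->C->R'->B->plug->B

B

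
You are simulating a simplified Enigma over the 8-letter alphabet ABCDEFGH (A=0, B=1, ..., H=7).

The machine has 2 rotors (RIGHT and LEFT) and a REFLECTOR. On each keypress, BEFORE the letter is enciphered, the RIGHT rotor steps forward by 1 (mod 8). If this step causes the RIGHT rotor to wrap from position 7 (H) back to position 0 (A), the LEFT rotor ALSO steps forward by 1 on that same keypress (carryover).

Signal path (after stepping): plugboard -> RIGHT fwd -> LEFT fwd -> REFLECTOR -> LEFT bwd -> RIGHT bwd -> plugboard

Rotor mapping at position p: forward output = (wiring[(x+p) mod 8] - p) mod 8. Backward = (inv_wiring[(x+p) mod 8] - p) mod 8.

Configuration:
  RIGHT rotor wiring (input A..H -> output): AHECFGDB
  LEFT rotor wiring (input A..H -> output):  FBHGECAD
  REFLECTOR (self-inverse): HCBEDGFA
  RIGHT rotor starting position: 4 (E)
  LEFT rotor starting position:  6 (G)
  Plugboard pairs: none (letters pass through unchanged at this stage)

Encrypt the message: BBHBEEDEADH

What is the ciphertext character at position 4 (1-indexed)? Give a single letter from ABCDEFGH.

Char 1 ('B'): step: R->5, L=6; B->plug->B->R->G->L->G->refl->F->L'->B->R'->A->plug->A
Char 2 ('B'): step: R->6, L=6; B->plug->B->R->D->L->D->refl->E->L'->H->R'->G->plug->G
Char 3 ('H'): step: R->7, L=6; H->plug->H->R->E->L->B->refl->C->L'->A->R'->C->plug->C
Char 4 ('B'): step: R->0, L->7 (L advanced); B->plug->B->R->H->L->B->refl->C->L'->C->R'->D->plug->D

D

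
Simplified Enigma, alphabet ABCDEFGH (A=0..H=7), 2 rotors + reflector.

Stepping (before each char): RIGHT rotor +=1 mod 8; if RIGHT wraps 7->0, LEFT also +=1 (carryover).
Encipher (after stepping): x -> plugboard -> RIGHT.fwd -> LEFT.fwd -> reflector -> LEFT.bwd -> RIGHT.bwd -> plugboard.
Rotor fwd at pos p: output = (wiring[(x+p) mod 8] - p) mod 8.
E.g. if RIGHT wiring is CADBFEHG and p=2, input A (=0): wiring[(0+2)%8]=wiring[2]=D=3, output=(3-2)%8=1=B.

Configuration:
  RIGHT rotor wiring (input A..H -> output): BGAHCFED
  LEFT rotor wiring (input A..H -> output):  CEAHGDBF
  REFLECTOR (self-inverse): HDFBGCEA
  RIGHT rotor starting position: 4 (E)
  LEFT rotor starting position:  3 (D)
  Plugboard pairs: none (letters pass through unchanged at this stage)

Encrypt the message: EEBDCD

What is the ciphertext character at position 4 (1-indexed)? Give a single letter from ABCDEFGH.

Char 1 ('E'): step: R->5, L=3; E->plug->E->R->B->L->D->refl->B->L'->G->R'->C->plug->C
Char 2 ('E'): step: R->6, L=3; E->plug->E->R->C->L->A->refl->H->L'->F->R'->B->plug->B
Char 3 ('B'): step: R->7, L=3; B->plug->B->R->C->L->A->refl->H->L'->F->R'->H->plug->H
Char 4 ('D'): step: R->0, L->4 (L advanced); D->plug->D->R->H->L->D->refl->B->L'->D->R'->H->plug->H

H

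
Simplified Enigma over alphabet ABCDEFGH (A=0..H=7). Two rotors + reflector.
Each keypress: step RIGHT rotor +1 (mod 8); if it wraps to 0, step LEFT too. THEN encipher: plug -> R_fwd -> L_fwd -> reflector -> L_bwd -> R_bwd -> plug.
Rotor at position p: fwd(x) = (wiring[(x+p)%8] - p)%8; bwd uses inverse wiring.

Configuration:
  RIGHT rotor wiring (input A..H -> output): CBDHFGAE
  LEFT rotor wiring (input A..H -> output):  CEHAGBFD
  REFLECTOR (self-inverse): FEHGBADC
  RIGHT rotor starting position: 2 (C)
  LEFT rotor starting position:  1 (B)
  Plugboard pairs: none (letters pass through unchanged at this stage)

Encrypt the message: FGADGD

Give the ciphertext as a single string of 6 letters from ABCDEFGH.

Char 1 ('F'): step: R->3, L=1; F->plug->F->R->H->L->B->refl->E->L'->F->R'->D->plug->D
Char 2 ('G'): step: R->4, L=1; G->plug->G->R->H->L->B->refl->E->L'->F->R'->F->plug->F
Char 3 ('A'): step: R->5, L=1; A->plug->A->R->B->L->G->refl->D->L'->A->R'->H->plug->H
Char 4 ('D'): step: R->6, L=1; D->plug->D->R->D->L->F->refl->A->L'->E->R'->C->plug->C
Char 5 ('G'): step: R->7, L=1; G->plug->G->R->H->L->B->refl->E->L'->F->R'->A->plug->A
Char 6 ('D'): step: R->0, L->2 (L advanced); D->plug->D->R->H->L->C->refl->H->L'->D->R'->C->plug->C

Answer: DFHCAC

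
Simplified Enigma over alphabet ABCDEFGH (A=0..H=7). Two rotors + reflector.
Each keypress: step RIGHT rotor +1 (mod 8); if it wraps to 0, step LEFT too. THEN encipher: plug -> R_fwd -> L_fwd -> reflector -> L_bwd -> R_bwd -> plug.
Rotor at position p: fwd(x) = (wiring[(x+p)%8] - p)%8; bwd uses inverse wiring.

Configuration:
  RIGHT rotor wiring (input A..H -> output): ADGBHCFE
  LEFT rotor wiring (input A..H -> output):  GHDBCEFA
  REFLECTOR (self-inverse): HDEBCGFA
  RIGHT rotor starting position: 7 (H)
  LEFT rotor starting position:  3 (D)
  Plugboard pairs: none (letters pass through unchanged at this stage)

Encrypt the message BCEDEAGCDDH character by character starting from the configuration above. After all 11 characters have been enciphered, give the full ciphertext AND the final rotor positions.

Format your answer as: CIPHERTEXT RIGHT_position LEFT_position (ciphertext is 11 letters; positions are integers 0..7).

Char 1 ('B'): step: R->0, L->4 (L advanced); B->plug->B->R->D->L->E->refl->C->L'->E->R'->H->plug->H
Char 2 ('C'): step: R->1, L=4; C->plug->C->R->A->L->G->refl->F->L'->H->R'->H->plug->H
Char 3 ('E'): step: R->2, L=4; E->plug->E->R->D->L->E->refl->C->L'->E->R'->A->plug->A
Char 4 ('D'): step: R->3, L=4; D->plug->D->R->C->L->B->refl->D->L'->F->R'->F->plug->F
Char 5 ('E'): step: R->4, L=4; E->plug->E->R->E->L->C->refl->E->L'->D->R'->A->plug->A
Char 6 ('A'): step: R->5, L=4; A->plug->A->R->F->L->D->refl->B->L'->C->R'->H->plug->H
Char 7 ('G'): step: R->6, L=4; G->plug->G->R->B->L->A->refl->H->L'->G->R'->B->plug->B
Char 8 ('C'): step: R->7, L=4; C->plug->C->R->E->L->C->refl->E->L'->D->R'->G->plug->G
Char 9 ('D'): step: R->0, L->5 (L advanced); D->plug->D->R->B->L->A->refl->H->L'->A->R'->A->plug->A
Char 10 ('D'): step: R->1, L=5; D->plug->D->R->G->L->E->refl->C->L'->E->R'->F->plug->F
Char 11 ('H'): step: R->2, L=5; H->plug->H->R->B->L->A->refl->H->L'->A->R'->D->plug->D
Final: ciphertext=HHAFAHBGAFD, RIGHT=2, LEFT=5

Answer: HHAFAHBGAFD 2 5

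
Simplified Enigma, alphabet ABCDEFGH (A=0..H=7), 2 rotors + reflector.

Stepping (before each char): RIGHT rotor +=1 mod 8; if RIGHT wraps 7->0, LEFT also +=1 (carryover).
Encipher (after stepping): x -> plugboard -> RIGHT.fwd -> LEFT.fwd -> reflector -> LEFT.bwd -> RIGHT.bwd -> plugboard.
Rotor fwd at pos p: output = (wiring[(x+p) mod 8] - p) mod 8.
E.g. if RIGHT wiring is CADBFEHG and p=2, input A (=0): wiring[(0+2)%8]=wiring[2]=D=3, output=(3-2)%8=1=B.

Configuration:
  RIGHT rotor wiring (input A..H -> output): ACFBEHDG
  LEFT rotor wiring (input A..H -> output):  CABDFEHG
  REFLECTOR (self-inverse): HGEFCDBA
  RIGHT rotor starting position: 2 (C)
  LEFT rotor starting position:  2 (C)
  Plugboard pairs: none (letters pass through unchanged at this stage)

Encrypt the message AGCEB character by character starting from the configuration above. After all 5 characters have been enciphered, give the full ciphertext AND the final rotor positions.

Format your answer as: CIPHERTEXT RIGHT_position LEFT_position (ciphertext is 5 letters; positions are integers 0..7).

Answer: DCHHA 7 2

Derivation:
Char 1 ('A'): step: R->3, L=2; A->plug->A->R->G->L->A->refl->H->L'->A->R'->D->plug->D
Char 2 ('G'): step: R->4, L=2; G->plug->G->R->B->L->B->refl->G->L'->H->R'->C->plug->C
Char 3 ('C'): step: R->5, L=2; C->plug->C->R->B->L->B->refl->G->L'->H->R'->H->plug->H
Char 4 ('E'): step: R->6, L=2; E->plug->E->R->H->L->G->refl->B->L'->B->R'->H->plug->H
Char 5 ('B'): step: R->7, L=2; B->plug->B->R->B->L->B->refl->G->L'->H->R'->A->plug->A
Final: ciphertext=DCHHA, RIGHT=7, LEFT=2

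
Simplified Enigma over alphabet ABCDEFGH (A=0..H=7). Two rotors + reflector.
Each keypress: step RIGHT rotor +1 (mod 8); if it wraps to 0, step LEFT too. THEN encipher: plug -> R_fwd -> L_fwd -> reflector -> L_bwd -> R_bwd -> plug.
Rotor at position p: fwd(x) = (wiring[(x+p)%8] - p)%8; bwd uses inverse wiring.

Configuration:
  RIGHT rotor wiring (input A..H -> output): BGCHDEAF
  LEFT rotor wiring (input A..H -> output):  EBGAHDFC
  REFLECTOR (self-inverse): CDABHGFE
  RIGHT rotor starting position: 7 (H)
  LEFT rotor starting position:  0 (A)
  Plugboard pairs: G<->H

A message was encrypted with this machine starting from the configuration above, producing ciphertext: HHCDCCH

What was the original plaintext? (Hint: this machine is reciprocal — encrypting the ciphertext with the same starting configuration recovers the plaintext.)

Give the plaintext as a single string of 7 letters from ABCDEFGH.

Answer: FGFEBDA

Derivation:
Char 1 ('H'): step: R->0, L->1 (L advanced); H->plug->G->R->A->L->A->refl->C->L'->E->R'->F->plug->F
Char 2 ('H'): step: R->1, L=1; H->plug->G->R->E->L->C->refl->A->L'->A->R'->H->plug->G
Char 3 ('C'): step: R->2, L=1; C->plug->C->R->B->L->F->refl->G->L'->D->R'->F->plug->F
Char 4 ('D'): step: R->3, L=1; D->plug->D->R->F->L->E->refl->H->L'->C->R'->E->plug->E
Char 5 ('C'): step: R->4, L=1; C->plug->C->R->E->L->C->refl->A->L'->A->R'->B->plug->B
Char 6 ('C'): step: R->5, L=1; C->plug->C->R->A->L->A->refl->C->L'->E->R'->D->plug->D
Char 7 ('H'): step: R->6, L=1; H->plug->G->R->F->L->E->refl->H->L'->C->R'->A->plug->A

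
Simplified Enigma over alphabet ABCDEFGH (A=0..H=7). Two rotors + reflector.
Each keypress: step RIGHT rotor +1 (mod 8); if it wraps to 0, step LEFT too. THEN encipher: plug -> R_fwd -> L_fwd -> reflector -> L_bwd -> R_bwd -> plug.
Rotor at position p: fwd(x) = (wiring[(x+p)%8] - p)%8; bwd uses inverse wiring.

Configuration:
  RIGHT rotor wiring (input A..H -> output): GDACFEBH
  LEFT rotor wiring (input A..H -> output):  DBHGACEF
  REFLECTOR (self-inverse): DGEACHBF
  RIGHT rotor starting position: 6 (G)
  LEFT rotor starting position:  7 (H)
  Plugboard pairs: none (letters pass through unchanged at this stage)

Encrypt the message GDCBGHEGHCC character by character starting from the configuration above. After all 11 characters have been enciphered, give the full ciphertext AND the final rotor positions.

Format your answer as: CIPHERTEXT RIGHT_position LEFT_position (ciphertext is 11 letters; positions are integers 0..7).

Answer: AHEGECGEBED 1 1

Derivation:
Char 1 ('G'): step: R->7, L=7; G->plug->G->R->F->L->B->refl->G->L'->A->R'->A->plug->A
Char 2 ('D'): step: R->0, L->0 (L advanced); D->plug->D->R->C->L->H->refl->F->L'->H->R'->H->plug->H
Char 3 ('C'): step: R->1, L=0; C->plug->C->R->B->L->B->refl->G->L'->D->R'->E->plug->E
Char 4 ('B'): step: R->2, L=0; B->plug->B->R->A->L->D->refl->A->L'->E->R'->G->plug->G
Char 5 ('G'): step: R->3, L=0; G->plug->G->R->A->L->D->refl->A->L'->E->R'->E->plug->E
Char 6 ('H'): step: R->4, L=0; H->plug->H->R->G->L->E->refl->C->L'->F->R'->C->plug->C
Char 7 ('E'): step: R->5, L=0; E->plug->E->R->G->L->E->refl->C->L'->F->R'->G->plug->G
Char 8 ('G'): step: R->6, L=0; G->plug->G->R->H->L->F->refl->H->L'->C->R'->E->plug->E
Char 9 ('H'): step: R->7, L=0; H->plug->H->R->C->L->H->refl->F->L'->H->R'->B->plug->B
Char 10 ('C'): step: R->0, L->1 (L advanced); C->plug->C->R->A->L->A->refl->D->L'->F->R'->E->plug->E
Char 11 ('C'): step: R->1, L=1; C->plug->C->R->B->L->G->refl->B->L'->E->R'->D->plug->D
Final: ciphertext=AHEGECGEBED, RIGHT=1, LEFT=1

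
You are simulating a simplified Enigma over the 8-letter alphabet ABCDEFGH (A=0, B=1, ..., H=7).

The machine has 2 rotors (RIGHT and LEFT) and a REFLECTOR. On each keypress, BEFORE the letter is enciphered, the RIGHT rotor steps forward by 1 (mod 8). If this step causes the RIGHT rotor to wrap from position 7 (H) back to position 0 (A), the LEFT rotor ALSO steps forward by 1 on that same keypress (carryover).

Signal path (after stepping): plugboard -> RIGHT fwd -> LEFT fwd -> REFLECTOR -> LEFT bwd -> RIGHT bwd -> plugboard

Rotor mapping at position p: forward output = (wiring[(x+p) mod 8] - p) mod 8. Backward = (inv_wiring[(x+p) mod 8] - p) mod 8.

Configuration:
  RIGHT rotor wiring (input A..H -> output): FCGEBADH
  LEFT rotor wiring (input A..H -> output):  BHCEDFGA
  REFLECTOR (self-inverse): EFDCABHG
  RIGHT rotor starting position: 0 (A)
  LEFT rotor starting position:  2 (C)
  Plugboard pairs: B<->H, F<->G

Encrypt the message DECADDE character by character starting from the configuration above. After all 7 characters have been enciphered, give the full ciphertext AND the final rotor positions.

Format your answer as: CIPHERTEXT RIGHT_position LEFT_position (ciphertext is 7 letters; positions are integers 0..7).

Answer: BFHGBEH 7 2

Derivation:
Char 1 ('D'): step: R->1, L=2; D->plug->D->R->A->L->A->refl->E->L'->E->R'->H->plug->B
Char 2 ('E'): step: R->2, L=2; E->plug->E->R->B->L->C->refl->D->L'->D->R'->G->plug->F
Char 3 ('C'): step: R->3, L=2; C->plug->C->R->F->L->G->refl->H->L'->G->R'->B->plug->H
Char 4 ('A'): step: R->4, L=2; A->plug->A->R->F->L->G->refl->H->L'->G->R'->F->plug->G
Char 5 ('D'): step: R->5, L=2; D->plug->D->R->A->L->A->refl->E->L'->E->R'->H->plug->B
Char 6 ('D'): step: R->6, L=2; D->plug->D->R->E->L->E->refl->A->L'->A->R'->E->plug->E
Char 7 ('E'): step: R->7, L=2; E->plug->E->R->F->L->G->refl->H->L'->G->R'->B->plug->H
Final: ciphertext=BFHGBEH, RIGHT=7, LEFT=2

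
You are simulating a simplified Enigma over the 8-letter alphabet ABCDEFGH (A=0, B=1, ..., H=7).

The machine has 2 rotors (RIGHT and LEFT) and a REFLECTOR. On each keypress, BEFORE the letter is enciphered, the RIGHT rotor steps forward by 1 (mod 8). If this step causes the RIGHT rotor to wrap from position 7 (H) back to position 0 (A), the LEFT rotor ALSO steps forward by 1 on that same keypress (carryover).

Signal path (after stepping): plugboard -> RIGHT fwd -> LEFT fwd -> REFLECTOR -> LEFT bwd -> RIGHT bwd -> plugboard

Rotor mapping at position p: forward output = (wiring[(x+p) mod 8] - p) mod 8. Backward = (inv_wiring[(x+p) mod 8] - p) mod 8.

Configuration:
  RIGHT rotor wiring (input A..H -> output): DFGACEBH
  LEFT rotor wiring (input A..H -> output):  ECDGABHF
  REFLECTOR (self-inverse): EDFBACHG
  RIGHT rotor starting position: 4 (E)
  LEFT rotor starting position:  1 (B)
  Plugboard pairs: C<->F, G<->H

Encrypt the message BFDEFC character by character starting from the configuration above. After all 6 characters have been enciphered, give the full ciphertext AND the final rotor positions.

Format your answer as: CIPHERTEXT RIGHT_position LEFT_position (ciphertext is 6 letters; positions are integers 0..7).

Char 1 ('B'): step: R->5, L=1; B->plug->B->R->E->L->A->refl->E->L'->G->R'->D->plug->D
Char 2 ('F'): step: R->6, L=1; F->plug->C->R->F->L->G->refl->H->L'->D->R'->A->plug->A
Char 3 ('D'): step: R->7, L=1; D->plug->D->R->H->L->D->refl->B->L'->A->R'->A->plug->A
Char 4 ('E'): step: R->0, L->2 (L advanced); E->plug->E->R->C->L->G->refl->H->L'->D->R'->A->plug->A
Char 5 ('F'): step: R->1, L=2; F->plug->C->R->H->L->A->refl->E->L'->B->R'->D->plug->D
Char 6 ('C'): step: R->2, L=2; C->plug->F->R->F->L->D->refl->B->L'->A->R'->C->plug->F
Final: ciphertext=DAAADF, RIGHT=2, LEFT=2

Answer: DAAADF 2 2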